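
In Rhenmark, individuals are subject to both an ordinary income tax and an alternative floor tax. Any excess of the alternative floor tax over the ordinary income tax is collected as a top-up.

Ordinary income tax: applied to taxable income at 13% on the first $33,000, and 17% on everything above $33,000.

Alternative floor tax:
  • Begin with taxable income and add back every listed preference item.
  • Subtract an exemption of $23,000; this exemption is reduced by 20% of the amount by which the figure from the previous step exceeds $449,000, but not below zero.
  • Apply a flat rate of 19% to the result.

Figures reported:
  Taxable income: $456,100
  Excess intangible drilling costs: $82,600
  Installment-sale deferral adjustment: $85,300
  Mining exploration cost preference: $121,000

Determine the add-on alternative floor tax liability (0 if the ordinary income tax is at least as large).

$65,333

Ordinary income tax:
  $33,000 × 13% = $4,290
  $423,100 × 17% = $71,927
  → $76,217

Alternative floor tax:
  Adjusted income: $456,100 + $82,600 + $85,300 + $121,000 = $745,000
  Exemption: 20% × ($745,000 − $449,000) = $59,200 ≥ $23,000, so the exemption is fully phased out
  Base: $745,000 − $0 = $745,000
  $745,000 × 19% = $141,550

Excess of alternative floor tax over ordinary income tax: $141,550 − $76,217 = $65,333.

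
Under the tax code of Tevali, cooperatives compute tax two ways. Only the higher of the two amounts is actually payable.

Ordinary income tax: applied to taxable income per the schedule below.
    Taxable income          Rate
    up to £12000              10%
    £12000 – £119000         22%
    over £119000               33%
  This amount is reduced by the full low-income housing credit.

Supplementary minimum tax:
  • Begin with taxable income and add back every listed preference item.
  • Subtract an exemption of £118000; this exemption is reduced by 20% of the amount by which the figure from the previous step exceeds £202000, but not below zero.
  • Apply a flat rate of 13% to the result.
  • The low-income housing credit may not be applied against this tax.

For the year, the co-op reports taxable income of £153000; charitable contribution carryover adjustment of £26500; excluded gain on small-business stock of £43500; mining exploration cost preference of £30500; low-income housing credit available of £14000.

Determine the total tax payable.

£21960

Ordinary income tax:
  £12000 × 10% = £1200
  £107000 × 22% = £23540
  £34000 × 33% = £11220
  → £35960
  Less low-income housing credit £14000 → £21960

Supplementary minimum tax:
  Adjusted income: £153000 + £26500 + £43500 + £30500 = £253500
  Exemption: £118000 − 20% × (£253500 − £202000) = £118000 − £10300 = £107700
  Base: £253500 − £107700 = £145800
  £145800 × 13% = £18954

£21960 > £18954, so the ordinary income tax governs.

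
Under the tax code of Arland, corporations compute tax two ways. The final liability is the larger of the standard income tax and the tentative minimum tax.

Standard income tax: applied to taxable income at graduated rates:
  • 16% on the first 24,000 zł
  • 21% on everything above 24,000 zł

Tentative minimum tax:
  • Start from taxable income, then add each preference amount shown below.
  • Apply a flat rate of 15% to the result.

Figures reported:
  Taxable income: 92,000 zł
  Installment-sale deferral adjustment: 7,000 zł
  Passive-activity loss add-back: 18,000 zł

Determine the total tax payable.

Tentative minimum tax:
  Adjusted income: 92,000 zł + 7,000 zł + 18,000 zł = 117,000 zł
  117,000 zł × 15% = 17,550 zł

Standard income tax:
  24,000 zł × 16% = 3,840 zł
  68,000 zł × 21% = 14,280 zł
  → 18,120 zł

18,120 zł > 17,550 zł, so the standard income tax governs.

18,120 zł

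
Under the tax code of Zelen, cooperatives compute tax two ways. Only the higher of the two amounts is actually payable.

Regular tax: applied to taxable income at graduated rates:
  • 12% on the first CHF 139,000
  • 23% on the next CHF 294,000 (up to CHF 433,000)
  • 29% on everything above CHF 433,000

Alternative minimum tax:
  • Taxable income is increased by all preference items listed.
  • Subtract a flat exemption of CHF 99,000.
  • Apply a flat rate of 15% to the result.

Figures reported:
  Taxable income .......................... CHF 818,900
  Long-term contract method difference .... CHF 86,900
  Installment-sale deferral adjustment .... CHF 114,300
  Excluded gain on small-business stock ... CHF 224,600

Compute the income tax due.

CHF 196,211

Alternative minimum tax:
  Adjusted income: CHF 818,900 + CHF 86,900 + CHF 114,300 + CHF 224,600 = CHF 1,244,700
  Less exemption CHF 99,000 → base CHF 1,145,700
  CHF 1,145,700 × 15% = CHF 171,855

Regular tax:
  CHF 139,000 × 12% = CHF 16,680
  CHF 294,000 × 23% = CHF 67,620
  CHF 385,900 × 29% = CHF 111,911
  → CHF 196,211

CHF 196,211 > CHF 171,855, so the regular tax governs.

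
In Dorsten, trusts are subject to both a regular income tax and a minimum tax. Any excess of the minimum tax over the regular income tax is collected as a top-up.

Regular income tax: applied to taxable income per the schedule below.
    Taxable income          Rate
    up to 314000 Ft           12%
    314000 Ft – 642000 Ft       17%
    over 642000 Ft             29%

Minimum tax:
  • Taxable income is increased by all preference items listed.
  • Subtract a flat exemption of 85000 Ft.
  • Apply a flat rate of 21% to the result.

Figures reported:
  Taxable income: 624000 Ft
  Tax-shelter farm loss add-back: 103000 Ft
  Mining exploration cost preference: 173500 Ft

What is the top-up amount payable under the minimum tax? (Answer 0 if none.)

Regular income tax:
  314000 Ft × 12% = 37680 Ft
  310000 Ft × 17% = 52700 Ft
  → 90380 Ft

Minimum tax:
  Adjusted income: 624000 Ft + 103000 Ft + 173500 Ft = 900500 Ft
  Less exemption 85000 Ft → base 815500 Ft
  815500 Ft × 21% = 171255 Ft

Excess of minimum tax over regular income tax: 171255 Ft − 90380 Ft = 80875 Ft.

80875 Ft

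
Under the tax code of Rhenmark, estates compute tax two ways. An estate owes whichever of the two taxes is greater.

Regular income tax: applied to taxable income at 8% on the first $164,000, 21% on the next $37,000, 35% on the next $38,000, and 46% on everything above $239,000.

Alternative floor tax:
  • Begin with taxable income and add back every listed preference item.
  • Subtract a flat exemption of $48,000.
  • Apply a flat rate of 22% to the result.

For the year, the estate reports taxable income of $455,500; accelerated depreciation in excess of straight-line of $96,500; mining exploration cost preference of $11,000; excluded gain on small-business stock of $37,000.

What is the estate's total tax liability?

Alternative floor tax:
  Adjusted income: $455,500 + $96,500 + $11,000 + $37,000 = $600,000
  Less exemption $48,000 → base $552,000
  $552,000 × 22% = $121,440

Regular income tax:
  $164,000 × 8% = $13,120
  $37,000 × 21% = $7,770
  $38,000 × 35% = $13,300
  $216,500 × 46% = $99,590
  → $133,780

$133,780 > $121,440, so the regular income tax governs.

$133,780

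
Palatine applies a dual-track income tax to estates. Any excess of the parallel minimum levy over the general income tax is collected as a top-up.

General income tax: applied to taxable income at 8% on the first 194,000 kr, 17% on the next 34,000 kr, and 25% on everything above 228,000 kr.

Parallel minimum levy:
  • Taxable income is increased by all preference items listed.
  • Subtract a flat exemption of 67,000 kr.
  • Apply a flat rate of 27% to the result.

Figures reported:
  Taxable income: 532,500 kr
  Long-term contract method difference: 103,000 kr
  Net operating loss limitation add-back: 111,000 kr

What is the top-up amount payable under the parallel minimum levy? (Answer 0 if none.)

Parallel minimum levy:
  Adjusted income: 532,500 kr + 103,000 kr + 111,000 kr = 746,500 kr
  Less exemption 67,000 kr → base 679,500 kr
  679,500 kr × 27% = 183,465 kr

General income tax:
  194,000 kr × 8% = 15,520 kr
  34,000 kr × 17% = 5,780 kr
  304,500 kr × 25% = 76,125 kr
  → 97,425 kr

Excess of parallel minimum levy over general income tax: 183,465 kr − 97,425 kr = 86,040 kr.

86,040 kr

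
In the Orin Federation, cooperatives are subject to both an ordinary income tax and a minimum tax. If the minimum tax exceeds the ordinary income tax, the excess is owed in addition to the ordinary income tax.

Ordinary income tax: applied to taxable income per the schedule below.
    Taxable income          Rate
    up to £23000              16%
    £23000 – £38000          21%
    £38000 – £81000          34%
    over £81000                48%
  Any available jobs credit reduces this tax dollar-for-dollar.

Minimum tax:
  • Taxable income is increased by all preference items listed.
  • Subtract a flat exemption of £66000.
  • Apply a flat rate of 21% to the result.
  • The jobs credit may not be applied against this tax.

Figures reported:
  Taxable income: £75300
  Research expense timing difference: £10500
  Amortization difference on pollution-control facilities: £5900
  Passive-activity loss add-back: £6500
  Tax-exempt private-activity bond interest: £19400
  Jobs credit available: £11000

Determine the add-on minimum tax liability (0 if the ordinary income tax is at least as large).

£2324

Minimum tax:
  Adjusted income: £75300 + £10500 + £5900 + £6500 + £19400 = £117600
  Less exemption £66000 → base £51600
  £51600 × 21% = £10836

Ordinary income tax:
  £23000 × 16% = £3680
  £15000 × 21% = £3150
  £37300 × 34% = £12682
  → £19512
  Less jobs credit £11000 → £8512

Excess of minimum tax over ordinary income tax: £10836 − £8512 = £2324.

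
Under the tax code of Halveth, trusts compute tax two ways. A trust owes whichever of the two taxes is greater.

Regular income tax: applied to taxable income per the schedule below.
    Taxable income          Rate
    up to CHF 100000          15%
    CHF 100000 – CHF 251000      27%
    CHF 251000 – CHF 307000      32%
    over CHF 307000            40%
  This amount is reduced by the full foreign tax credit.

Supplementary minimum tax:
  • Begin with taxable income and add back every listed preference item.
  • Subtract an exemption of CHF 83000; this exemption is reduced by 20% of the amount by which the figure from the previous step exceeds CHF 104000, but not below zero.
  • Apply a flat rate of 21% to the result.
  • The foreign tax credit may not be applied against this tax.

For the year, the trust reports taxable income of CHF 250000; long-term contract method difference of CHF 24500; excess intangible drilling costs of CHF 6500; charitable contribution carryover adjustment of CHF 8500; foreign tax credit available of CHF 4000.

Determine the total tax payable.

Regular income tax:
  CHF 100000 × 15% = CHF 15000
  CHF 150000 × 27% = CHF 40500
  → CHF 55500
  Less foreign tax credit CHF 4000 → CHF 51500

Supplementary minimum tax:
  Adjusted income: CHF 250000 + CHF 24500 + CHF 6500 + CHF 8500 = CHF 289500
  Exemption: CHF 83000 − 20% × (CHF 289500 − CHF 104000) = CHF 83000 − CHF 37100 = CHF 45900
  Base: CHF 289500 − CHF 45900 = CHF 243600
  CHF 243600 × 21% = CHF 51156

CHF 51500 > CHF 51156, so the regular income tax governs.

CHF 51500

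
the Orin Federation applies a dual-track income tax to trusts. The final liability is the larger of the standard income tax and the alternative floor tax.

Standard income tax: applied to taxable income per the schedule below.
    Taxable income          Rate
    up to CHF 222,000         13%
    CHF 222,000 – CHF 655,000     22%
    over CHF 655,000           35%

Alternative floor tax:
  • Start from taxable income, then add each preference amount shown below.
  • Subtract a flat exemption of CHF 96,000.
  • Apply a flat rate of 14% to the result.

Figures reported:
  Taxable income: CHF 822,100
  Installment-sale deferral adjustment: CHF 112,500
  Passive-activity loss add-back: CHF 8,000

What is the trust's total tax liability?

CHF 182,605

Alternative floor tax:
  Adjusted income: CHF 822,100 + CHF 112,500 + CHF 8,000 = CHF 942,600
  Less exemption CHF 96,000 → base CHF 846,600
  CHF 846,600 × 14% = CHF 118,524

Standard income tax:
  CHF 222,000 × 13% = CHF 28,860
  CHF 433,000 × 22% = CHF 95,260
  CHF 167,100 × 35% = CHF 58,485
  → CHF 182,605

CHF 182,605 > CHF 118,524, so the standard income tax governs.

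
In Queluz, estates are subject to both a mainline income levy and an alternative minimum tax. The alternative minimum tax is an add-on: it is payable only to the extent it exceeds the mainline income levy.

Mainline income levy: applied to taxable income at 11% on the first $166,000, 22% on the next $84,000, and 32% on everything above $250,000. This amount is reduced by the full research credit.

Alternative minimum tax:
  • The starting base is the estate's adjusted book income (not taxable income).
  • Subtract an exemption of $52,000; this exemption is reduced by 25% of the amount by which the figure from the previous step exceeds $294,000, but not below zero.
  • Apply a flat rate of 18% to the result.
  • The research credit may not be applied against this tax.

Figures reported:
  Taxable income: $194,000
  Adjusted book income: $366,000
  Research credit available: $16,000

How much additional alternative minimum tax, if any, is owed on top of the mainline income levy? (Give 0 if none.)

$51,340

Alternative minimum tax:
  Base (adjusted book income): $366,000
  Exemption: $52,000 − 25% × ($366,000 − $294,000) = $52,000 − $18,000 = $34,000
  Base: $366,000 − $34,000 = $332,000
  $332,000 × 18% = $59,760

Mainline income levy:
  $166,000 × 11% = $18,260
  $28,000 × 22% = $6,160
  → $24,420
  Less research credit $16,000 → $8,420

Excess of alternative minimum tax over mainline income levy: $59,760 − $8,420 = $51,340.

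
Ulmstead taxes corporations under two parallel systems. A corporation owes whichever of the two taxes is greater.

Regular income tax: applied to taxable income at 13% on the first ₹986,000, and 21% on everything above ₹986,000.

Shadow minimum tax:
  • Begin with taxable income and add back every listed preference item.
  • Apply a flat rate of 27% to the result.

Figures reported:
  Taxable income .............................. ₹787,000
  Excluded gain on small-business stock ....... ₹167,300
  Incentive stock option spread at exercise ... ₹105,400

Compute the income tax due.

Shadow minimum tax:
  Adjusted income: ₹787,000 + ₹167,300 + ₹105,400 = ₹1,059,700
  ₹1,059,700 × 27% = ₹286,119

Regular income tax:
  ₹787,000 × 13% = ₹102,310

₹286,119 > ₹102,310, so the shadow minimum tax is the binding amount.

₹286,119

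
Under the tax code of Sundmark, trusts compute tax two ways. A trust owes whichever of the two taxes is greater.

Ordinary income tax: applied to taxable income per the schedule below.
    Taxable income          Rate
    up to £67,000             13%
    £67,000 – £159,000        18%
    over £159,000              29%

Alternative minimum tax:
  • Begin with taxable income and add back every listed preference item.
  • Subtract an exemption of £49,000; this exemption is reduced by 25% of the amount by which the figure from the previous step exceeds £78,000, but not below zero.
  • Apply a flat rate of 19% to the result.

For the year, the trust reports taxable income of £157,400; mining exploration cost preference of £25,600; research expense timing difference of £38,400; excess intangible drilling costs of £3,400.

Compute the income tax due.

Alternative minimum tax:
  Adjusted income: £157,400 + £25,600 + £38,400 + £3,400 = £224,800
  Exemption: £49,000 − 25% × (£224,800 − £78,000) = £49,000 − £36,700 = £12,300
  Base: £224,800 − £12,300 = £212,500
  £212,500 × 19% = £40,375

Ordinary income tax:
  £67,000 × 13% = £8,710
  £90,400 × 18% = £16,272
  → £24,982

£40,375 > £24,982, so the alternative minimum tax is the binding amount.

£40,375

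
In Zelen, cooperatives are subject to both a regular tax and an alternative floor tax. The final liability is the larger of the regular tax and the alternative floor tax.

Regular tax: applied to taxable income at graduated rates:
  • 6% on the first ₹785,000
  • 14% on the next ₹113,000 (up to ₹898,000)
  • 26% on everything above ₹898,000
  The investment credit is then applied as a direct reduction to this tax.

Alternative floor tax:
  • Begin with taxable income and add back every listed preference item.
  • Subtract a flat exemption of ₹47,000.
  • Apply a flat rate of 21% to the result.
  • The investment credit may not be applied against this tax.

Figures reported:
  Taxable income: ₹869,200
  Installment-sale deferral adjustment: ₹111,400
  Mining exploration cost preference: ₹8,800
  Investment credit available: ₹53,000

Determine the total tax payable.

Regular tax:
  ₹785,000 × 6% = ₹47,100
  ₹84,200 × 14% = ₹11,788
  → ₹58,888
  Less investment credit ₹53,000 → ₹5,888

Alternative floor tax:
  Adjusted income: ₹869,200 + ₹111,400 + ₹8,800 = ₹989,400
  Less exemption ₹47,000 → base ₹942,400
  ₹942,400 × 21% = ₹197,904

₹197,904 > ₹5,888, so the alternative floor tax is the binding amount.

₹197,904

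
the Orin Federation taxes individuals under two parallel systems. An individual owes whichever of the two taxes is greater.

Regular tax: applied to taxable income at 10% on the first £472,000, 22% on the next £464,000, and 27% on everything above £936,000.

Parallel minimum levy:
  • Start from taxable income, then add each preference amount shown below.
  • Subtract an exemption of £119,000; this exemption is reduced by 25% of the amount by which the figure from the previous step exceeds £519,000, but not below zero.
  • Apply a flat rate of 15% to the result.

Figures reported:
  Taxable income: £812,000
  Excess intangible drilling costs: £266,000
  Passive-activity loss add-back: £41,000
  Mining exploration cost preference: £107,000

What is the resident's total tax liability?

Parallel minimum levy:
  Adjusted income: £812,000 + £266,000 + £41,000 + £107,000 = £1,226,000
  Exemption: 25% × (£1,226,000 − £519,000) = £176,750 ≥ £119,000, so the exemption is fully phased out
  Base: £1,226,000 − £0 = £1,226,000
  £1,226,000 × 15% = £183,900

Regular tax:
  £472,000 × 10% = £47,200
  £340,000 × 22% = £74,800
  → £122,000

£183,900 > £122,000, so the parallel minimum levy is the binding amount.

£183,900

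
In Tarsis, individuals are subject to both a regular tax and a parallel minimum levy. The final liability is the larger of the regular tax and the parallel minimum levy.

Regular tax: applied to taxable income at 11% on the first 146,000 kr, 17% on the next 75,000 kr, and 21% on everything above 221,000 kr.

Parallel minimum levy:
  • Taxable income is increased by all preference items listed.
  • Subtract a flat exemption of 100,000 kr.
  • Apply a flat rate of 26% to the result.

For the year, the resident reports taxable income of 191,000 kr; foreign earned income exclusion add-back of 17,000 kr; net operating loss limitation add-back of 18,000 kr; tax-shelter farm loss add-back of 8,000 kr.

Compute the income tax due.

34,840 kr

Parallel minimum levy:
  Adjusted income: 191,000 kr + 17,000 kr + 18,000 kr + 8,000 kr = 234,000 kr
  Less exemption 100,000 kr → base 134,000 kr
  134,000 kr × 26% = 34,840 kr

Regular tax:
  146,000 kr × 11% = 16,060 kr
  45,000 kr × 17% = 7,650 kr
  → 23,710 kr

34,840 kr > 23,710 kr, so the parallel minimum levy is the binding amount.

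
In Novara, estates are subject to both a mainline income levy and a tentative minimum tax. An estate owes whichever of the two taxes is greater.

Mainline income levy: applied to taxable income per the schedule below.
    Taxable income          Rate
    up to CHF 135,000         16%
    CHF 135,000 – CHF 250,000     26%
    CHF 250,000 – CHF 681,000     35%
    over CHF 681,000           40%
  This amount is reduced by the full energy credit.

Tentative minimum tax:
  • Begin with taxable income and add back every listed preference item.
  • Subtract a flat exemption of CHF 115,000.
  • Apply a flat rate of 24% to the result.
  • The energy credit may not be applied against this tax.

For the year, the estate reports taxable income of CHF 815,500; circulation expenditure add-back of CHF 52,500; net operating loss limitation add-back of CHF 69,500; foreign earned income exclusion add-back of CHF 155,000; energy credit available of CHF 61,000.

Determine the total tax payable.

Mainline income levy:
  CHF 135,000 × 16% = CHF 21,600
  CHF 115,000 × 26% = CHF 29,900
  CHF 431,000 × 35% = CHF 150,850
  CHF 134,500 × 40% = CHF 53,800
  → CHF 256,150
  Less energy credit CHF 61,000 → CHF 195,150

Tentative minimum tax:
  Adjusted income: CHF 815,500 + CHF 52,500 + CHF 69,500 + CHF 155,000 = CHF 1,092,500
  Less exemption CHF 115,000 → base CHF 977,500
  CHF 977,500 × 24% = CHF 234,600

CHF 234,600 > CHF 195,150, so the tentative minimum tax is the binding amount.

CHF 234,600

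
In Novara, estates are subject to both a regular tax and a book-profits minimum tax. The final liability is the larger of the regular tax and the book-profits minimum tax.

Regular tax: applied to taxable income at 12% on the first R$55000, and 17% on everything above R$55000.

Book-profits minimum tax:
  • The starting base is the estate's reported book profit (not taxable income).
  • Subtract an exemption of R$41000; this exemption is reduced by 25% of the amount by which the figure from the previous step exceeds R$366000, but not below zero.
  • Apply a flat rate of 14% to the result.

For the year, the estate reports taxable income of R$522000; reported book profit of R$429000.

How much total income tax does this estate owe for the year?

R$85990

Regular tax:
  R$55000 × 12% = R$6600
  R$467000 × 17% = R$79390
  → R$85990

Book-profits minimum tax:
  Base (reported book profit): R$429000
  Exemption: R$41000 − 25% × (R$429000 − R$366000) = R$41000 − R$15750 = R$25250
  Base: R$429000 − R$25250 = R$403750
  R$403750 × 14% = R$56525

R$85990 > R$56525, so the regular tax governs.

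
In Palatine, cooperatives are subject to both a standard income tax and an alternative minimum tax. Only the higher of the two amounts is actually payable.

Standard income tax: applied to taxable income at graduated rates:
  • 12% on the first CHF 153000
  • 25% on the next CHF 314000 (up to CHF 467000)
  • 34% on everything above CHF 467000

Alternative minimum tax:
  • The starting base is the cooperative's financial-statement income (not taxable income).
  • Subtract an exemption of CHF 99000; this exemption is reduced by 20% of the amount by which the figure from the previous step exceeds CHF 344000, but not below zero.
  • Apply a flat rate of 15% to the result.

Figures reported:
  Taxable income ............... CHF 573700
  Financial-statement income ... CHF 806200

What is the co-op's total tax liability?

Alternative minimum tax:
  Base (financial-statement income): CHF 806200
  Exemption: CHF 99000 − 20% × (CHF 806200 − CHF 344000) = CHF 99000 − CHF 92440 = CHF 6560
  Base: CHF 806200 − CHF 6560 = CHF 799640
  CHF 799640 × 15% = CHF 119946

Standard income tax:
  CHF 153000 × 12% = CHF 18360
  CHF 314000 × 25% = CHF 78500
  CHF 106700 × 34% = CHF 36278
  → CHF 133138

CHF 133138 > CHF 119946, so the standard income tax governs.

CHF 133138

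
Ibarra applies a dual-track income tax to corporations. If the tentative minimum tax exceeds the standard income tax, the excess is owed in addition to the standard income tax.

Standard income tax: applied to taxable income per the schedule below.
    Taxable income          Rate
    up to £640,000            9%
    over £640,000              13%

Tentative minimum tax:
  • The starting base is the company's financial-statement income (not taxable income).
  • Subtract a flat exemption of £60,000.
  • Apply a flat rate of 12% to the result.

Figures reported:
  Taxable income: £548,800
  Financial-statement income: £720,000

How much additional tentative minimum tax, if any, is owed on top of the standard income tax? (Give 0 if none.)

Tentative minimum tax:
  Base (financial-statement income): £720,000
  Less exemption £60,000 → base £660,000
  £660,000 × 12% = £79,200

Standard income tax:
  £548,800 × 9% = £49,392

Excess of tentative minimum tax over standard income tax: £79,200 − £49,392 = £29,808.

£29,808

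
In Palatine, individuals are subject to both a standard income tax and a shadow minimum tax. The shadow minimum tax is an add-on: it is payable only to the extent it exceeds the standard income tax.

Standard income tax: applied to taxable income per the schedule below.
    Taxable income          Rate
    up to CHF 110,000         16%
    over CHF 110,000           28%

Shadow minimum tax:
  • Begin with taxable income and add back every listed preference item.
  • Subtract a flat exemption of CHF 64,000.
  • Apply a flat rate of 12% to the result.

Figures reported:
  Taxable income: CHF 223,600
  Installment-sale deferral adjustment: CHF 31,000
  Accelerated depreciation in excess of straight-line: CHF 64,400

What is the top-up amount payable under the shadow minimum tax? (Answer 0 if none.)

CHF 0

Shadow minimum tax:
  Adjusted income: CHF 223,600 + CHF 31,000 + CHF 64,400 = CHF 319,000
  Less exemption CHF 64,000 → base CHF 255,000
  CHF 255,000 × 12% = CHF 30,600

Standard income tax:
  CHF 110,000 × 16% = CHF 17,600
  CHF 113,600 × 28% = CHF 31,808
  → CHF 49,408

CHF 30,600 ≤ CHF 49,408, so no add-on is due.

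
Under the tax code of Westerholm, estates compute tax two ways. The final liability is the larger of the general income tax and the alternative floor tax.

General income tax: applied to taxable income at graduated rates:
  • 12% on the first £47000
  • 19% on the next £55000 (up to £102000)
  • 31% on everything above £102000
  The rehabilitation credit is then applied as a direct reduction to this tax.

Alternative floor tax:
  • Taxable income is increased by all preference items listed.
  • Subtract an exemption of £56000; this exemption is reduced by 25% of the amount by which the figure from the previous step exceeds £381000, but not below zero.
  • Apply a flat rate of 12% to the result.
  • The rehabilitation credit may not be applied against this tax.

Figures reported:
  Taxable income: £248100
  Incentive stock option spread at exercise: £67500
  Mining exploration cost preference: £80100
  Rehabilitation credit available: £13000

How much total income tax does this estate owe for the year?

General income tax:
  £47000 × 12% = £5640
  £55000 × 19% = £10450
  £146100 × 31% = £45291
  → £61381
  Less rehabilitation credit £13000 → £48381

Alternative floor tax:
  Adjusted income: £248100 + £67500 + £80100 = £395700
  Exemption: £56000 − 25% × (£395700 − £381000) = £56000 − £3675 = £52325
  Base: £395700 − £52325 = £343375
  £343375 × 12% = £41205

£48381 > £41205, so the general income tax governs.

£48381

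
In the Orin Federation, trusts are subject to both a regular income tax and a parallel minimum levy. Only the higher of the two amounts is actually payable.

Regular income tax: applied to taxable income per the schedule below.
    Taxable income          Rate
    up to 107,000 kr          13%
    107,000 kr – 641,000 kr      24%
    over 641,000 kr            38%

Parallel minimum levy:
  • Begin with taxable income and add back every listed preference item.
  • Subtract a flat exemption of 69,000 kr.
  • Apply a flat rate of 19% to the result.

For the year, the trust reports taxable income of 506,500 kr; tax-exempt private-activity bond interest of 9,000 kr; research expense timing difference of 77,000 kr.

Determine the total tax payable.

Parallel minimum levy:
  Adjusted income: 506,500 kr + 9,000 kr + 77,000 kr = 592,500 kr
  Less exemption 69,000 kr → base 523,500 kr
  523,500 kr × 19% = 99,465 kr

Regular income tax:
  107,000 kr × 13% = 13,910 kr
  399,500 kr × 24% = 95,880 kr
  → 109,790 kr

109,790 kr > 99,465 kr, so the regular income tax governs.

109,790 kr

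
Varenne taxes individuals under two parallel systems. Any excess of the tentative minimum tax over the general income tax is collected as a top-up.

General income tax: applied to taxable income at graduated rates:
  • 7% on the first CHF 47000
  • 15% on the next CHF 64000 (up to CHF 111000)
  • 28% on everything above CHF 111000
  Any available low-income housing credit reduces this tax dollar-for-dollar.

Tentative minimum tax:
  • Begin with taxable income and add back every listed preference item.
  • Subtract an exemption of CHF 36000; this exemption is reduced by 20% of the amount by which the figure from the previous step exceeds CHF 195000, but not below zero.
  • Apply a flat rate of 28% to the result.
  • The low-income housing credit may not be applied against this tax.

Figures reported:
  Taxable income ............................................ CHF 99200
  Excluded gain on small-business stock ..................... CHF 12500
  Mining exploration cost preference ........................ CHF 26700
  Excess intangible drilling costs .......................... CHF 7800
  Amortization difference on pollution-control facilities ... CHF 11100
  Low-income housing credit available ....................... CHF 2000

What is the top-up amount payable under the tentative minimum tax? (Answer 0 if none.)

Tentative minimum tax:
  Adjusted income: CHF 99200 + CHF 12500 + CHF 26700 + CHF 7800 + CHF 11100 = CHF 157300
  Exemption: CHF 157300 ≤ CHF 195000, so full CHF 36000 applies
  Base: CHF 157300 − CHF 36000 = CHF 121300
  CHF 121300 × 28% = CHF 33964

General income tax:
  CHF 47000 × 7% = CHF 3290
  CHF 52200 × 15% = CHF 7830
  → CHF 11120
  Less low-income housing credit CHF 2000 → CHF 9120

Excess of tentative minimum tax over general income tax: CHF 33964 − CHF 9120 = CHF 24844.

CHF 24844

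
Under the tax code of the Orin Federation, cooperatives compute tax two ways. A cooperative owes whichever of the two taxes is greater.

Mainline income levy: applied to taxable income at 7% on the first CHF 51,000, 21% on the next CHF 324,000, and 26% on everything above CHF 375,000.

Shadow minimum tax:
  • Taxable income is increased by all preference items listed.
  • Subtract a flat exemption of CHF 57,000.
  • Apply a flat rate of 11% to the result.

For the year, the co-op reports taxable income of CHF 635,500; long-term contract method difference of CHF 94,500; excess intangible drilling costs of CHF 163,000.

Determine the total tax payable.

CHF 139,340

Shadow minimum tax:
  Adjusted income: CHF 635,500 + CHF 94,500 + CHF 163,000 = CHF 893,000
  Less exemption CHF 57,000 → base CHF 836,000
  CHF 836,000 × 11% = CHF 91,960

Mainline income levy:
  CHF 51,000 × 7% = CHF 3,570
  CHF 324,000 × 21% = CHF 68,040
  CHF 260,500 × 26% = CHF 67,730
  → CHF 139,340

CHF 139,340 > CHF 91,960, so the mainline income levy governs.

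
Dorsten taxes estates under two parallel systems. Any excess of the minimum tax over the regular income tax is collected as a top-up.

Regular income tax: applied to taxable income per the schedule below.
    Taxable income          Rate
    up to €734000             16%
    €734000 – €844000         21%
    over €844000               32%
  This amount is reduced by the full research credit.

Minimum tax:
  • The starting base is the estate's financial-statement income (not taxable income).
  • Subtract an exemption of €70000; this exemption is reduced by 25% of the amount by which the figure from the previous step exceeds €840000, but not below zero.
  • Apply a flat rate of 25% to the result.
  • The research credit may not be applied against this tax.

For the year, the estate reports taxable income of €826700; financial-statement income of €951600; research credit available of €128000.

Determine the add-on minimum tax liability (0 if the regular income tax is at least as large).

€218468

Minimum tax:
  Base (financial-statement income): €951600
  Exemption: €70000 − 25% × (€951600 − €840000) = €70000 − €27900 = €42100
  Base: €951600 − €42100 = €909500
  €909500 × 25% = €227375

Regular income tax:
  €734000 × 16% = €117440
  €92700 × 21% = €19467
  → €136907
  Less research credit €128000 → €8907

Excess of minimum tax over regular income tax: €227375 − €8907 = €218468.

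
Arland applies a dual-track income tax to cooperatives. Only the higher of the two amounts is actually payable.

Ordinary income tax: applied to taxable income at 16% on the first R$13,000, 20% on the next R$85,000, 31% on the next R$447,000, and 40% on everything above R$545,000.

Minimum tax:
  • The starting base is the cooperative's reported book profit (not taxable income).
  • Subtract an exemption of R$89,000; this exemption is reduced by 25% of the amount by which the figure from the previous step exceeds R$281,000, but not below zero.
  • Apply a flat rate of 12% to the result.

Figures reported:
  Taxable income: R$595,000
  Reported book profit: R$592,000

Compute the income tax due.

Minimum tax:
  Base (reported book profit): R$592,000
  Exemption: R$89,000 − 25% × (R$592,000 − R$281,000) = R$89,000 − R$77,750 = R$11,250
  Base: R$592,000 − R$11,250 = R$580,750
  R$580,750 × 12% = R$69,690

Ordinary income tax:
  R$13,000 × 16% = R$2,080
  R$85,000 × 20% = R$17,000
  R$447,000 × 31% = R$138,570
  R$50,000 × 40% = R$20,000
  → R$177,650

R$177,650 > R$69,690, so the ordinary income tax governs.

R$177,650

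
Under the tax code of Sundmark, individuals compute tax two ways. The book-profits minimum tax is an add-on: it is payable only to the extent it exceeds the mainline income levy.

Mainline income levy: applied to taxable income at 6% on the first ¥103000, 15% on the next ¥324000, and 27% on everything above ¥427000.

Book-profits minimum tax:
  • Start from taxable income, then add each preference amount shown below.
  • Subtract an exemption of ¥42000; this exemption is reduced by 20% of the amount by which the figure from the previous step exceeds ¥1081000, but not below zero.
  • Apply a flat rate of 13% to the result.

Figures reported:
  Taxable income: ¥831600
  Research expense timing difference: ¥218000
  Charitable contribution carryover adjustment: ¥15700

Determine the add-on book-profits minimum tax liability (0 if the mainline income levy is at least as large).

Mainline income levy:
  ¥103000 × 6% = ¥6180
  ¥324000 × 15% = ¥48600
  ¥404600 × 27% = ¥109242
  → ¥164022

Book-profits minimum tax:
  Adjusted income: ¥831600 + ¥218000 + ¥15700 = ¥1065300
  Exemption: ¥1065300 ≤ ¥1081000, so full ¥42000 applies
  Base: ¥1065300 − ¥42000 = ¥1023300
  ¥1023300 × 13% = ¥133029

¥133029 ≤ ¥164022, so no add-on is due.

¥0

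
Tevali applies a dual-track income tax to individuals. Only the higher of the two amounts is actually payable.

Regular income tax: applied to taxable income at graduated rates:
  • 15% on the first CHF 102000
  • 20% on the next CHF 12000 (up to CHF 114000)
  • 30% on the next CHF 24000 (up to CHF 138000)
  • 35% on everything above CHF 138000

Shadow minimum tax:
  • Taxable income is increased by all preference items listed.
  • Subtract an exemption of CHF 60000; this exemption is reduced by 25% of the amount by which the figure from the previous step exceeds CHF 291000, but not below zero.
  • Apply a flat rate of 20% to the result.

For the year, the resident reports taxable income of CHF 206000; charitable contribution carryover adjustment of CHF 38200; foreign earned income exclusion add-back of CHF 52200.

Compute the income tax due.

CHF 48700

Shadow minimum tax:
  Adjusted income: CHF 206000 + CHF 38200 + CHF 52200 = CHF 296400
  Exemption: CHF 60000 − 25% × (CHF 296400 − CHF 291000) = CHF 60000 − CHF 1350 = CHF 58650
  Base: CHF 296400 − CHF 58650 = CHF 237750
  CHF 237750 × 20% = CHF 47550

Regular income tax:
  CHF 102000 × 15% = CHF 15300
  CHF 12000 × 20% = CHF 2400
  CHF 24000 × 30% = CHF 7200
  CHF 68000 × 35% = CHF 23800
  → CHF 48700

CHF 48700 > CHF 47550, so the regular income tax governs.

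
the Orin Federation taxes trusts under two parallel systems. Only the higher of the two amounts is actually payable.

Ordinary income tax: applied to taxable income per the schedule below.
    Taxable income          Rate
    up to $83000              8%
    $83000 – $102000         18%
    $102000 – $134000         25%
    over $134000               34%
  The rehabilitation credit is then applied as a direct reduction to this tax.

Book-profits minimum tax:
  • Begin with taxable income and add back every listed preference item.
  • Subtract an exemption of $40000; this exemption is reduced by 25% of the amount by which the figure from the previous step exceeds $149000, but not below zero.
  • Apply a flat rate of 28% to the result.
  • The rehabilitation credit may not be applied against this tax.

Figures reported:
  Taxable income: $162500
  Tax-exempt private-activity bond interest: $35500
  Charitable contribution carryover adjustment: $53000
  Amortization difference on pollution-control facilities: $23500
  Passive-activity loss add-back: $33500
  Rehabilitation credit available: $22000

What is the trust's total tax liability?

Book-profits minimum tax:
  Adjusted income: $162500 + $35500 + $53000 + $23500 + $33500 = $308000
  Exemption: $40000 − 25% × ($308000 − $149000) = $40000 − $39750 = $250
  Base: $308000 − $250 = $307750
  $307750 × 28% = $86170

Ordinary income tax:
  $83000 × 8% = $6640
  $19000 × 18% = $3420
  $32000 × 25% = $8000
  $28500 × 34% = $9690
  → $27750
  Less rehabilitation credit $22000 → $5750

$86170 > $5750, so the book-profits minimum tax is the binding amount.

$86170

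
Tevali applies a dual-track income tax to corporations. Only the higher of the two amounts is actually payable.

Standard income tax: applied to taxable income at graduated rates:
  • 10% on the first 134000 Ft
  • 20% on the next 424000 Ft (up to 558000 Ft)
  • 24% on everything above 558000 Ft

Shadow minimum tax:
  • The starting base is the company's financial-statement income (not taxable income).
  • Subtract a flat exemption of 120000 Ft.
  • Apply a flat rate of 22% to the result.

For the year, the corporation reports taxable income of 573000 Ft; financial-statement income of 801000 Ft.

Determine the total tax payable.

149820 Ft

Standard income tax:
  134000 Ft × 10% = 13400 Ft
  424000 Ft × 20% = 84800 Ft
  15000 Ft × 24% = 3600 Ft
  → 101800 Ft

Shadow minimum tax:
  Base (financial-statement income): 801000 Ft
  Less exemption 120000 Ft → base 681000 Ft
  681000 Ft × 22% = 149820 Ft

149820 Ft > 101800 Ft, so the shadow minimum tax is the binding amount.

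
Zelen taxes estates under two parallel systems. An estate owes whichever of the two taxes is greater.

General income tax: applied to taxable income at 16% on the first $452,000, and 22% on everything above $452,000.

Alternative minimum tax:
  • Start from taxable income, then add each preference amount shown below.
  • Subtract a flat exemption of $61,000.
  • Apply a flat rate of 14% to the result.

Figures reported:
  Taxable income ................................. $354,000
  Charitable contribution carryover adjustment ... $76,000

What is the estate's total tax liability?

Alternative minimum tax:
  Adjusted income: $354,000 + $76,000 = $430,000
  Less exemption $61,000 → base $369,000
  $369,000 × 14% = $51,660

General income tax:
  $354,000 × 16% = $56,640

$56,640 > $51,660, so the general income tax governs.

$56,640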